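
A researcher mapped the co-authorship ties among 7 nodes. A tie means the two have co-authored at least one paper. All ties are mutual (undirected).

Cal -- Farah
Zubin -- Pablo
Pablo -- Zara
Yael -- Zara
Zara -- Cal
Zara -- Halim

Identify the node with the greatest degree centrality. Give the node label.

Zara

Degrees — Cal:2, Farah:1, Halim:1, Pablo:2, Yael:1, Zara:4, Zubin:1.
The maximum is 4, attained only by Zara.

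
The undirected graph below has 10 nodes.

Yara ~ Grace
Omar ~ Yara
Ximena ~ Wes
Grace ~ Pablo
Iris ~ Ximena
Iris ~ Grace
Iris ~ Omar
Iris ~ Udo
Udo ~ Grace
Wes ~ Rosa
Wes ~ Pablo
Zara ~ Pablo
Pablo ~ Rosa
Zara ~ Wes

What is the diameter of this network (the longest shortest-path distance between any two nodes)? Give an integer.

Eccentricity of each node (its greatest distance to any other): Grace:2, Iris:3, Omar:4, Pablo:3, Rosa:4, Udo:3, Wes:3, Ximena:3, Yara:3, Zara:4.
The maximum eccentricity is 4, realized for instance by the pair Rosa–Omar via Rosa – Pablo – Grace – Yara – Omar. So the diameter is 4.

4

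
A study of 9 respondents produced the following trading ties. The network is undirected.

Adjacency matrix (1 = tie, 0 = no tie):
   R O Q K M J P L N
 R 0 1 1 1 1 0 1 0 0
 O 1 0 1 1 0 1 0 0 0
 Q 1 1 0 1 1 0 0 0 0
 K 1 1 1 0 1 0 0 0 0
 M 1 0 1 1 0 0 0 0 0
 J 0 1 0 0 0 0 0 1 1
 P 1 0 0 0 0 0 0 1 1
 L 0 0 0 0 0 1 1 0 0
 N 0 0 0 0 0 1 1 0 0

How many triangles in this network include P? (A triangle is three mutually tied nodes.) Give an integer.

P's neighbors are L, N, and R, but none of them are tied to each other, so no triangle contains P.

0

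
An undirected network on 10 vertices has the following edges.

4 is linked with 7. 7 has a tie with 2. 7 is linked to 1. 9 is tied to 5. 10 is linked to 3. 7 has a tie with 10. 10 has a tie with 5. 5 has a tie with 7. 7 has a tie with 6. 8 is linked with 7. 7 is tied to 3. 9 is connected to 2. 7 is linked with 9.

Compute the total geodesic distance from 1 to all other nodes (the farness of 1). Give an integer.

17

Distances from 1: 2:2, 3:2, 4:2, 5:2, 6:2, 7:1, 8:2, 9:2, 10:2.
Sum = 2 + 2 + 2 + 2 + 2 + 1 + 2 + 2 + 2 = 17.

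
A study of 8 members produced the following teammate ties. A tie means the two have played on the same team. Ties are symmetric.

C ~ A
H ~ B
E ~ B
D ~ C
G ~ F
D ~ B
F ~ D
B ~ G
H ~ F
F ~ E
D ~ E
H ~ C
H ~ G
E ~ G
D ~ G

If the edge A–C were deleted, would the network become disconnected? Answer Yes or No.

Yes

Without the A–C edge there is no alternate route between A and C, so the network disconnects. It is a bridge.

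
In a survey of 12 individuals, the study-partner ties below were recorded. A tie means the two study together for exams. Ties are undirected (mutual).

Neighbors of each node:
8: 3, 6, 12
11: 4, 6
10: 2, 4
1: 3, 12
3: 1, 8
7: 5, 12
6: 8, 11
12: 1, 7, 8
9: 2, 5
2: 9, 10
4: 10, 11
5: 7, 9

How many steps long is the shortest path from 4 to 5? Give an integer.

One shortest route is 4 – 10 – 2 – 9 – 5, which uses 4 edges, and at distance 3 from 4 we only reach {8, 9}, which does not include 5. So d(4,5) = 4.

4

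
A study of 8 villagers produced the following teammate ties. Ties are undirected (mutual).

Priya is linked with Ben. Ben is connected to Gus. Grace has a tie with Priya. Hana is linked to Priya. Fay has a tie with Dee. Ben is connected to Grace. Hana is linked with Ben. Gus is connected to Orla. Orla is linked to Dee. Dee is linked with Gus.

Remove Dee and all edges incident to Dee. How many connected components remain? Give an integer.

2

Without Dee, the remaining ties split the others into: {Ben, Grace, Gus, Hana, Orla, Priya}; {Fay}.
That's 2 separate components.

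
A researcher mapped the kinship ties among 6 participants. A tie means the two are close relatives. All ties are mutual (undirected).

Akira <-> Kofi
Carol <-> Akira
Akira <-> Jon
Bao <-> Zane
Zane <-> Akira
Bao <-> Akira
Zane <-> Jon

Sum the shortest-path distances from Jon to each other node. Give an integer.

Distances from Jon: Akira:1, Bao:2, Carol:2, Kofi:2, Zane:1.
Sum = 1 + 2 + 2 + 2 + 1 = 8.

8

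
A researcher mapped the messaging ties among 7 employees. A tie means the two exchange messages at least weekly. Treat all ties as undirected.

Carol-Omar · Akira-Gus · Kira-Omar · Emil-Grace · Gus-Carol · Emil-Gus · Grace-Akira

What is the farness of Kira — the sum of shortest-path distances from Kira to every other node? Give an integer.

Distances from Kira: Akira:4, Carol:2, Emil:4, Grace:5, Gus:3, Omar:1.
Sum = 4 + 2 + 4 + 5 + 3 + 1 = 19.

19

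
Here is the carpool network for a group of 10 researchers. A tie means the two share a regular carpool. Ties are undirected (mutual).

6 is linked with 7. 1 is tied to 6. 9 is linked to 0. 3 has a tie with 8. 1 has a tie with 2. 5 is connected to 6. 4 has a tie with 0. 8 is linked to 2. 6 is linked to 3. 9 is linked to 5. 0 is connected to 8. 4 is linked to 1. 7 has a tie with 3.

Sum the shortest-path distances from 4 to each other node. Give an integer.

19

Distances from 4: 0:1, 1:1, 2:2, 3:3, 5:3, 6:2, 7:3, 8:2, 9:2.
Sum = 1 + 1 + 2 + 3 + 3 + 2 + 3 + 2 + 2 = 19.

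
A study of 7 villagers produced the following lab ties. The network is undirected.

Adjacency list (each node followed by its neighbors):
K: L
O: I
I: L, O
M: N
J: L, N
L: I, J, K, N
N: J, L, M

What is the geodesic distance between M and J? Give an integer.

One shortest route is M – N – J, which uses 2 edges, and M and J are not directly tied, so nothing shorter exists. So d(M,J) = 2.

2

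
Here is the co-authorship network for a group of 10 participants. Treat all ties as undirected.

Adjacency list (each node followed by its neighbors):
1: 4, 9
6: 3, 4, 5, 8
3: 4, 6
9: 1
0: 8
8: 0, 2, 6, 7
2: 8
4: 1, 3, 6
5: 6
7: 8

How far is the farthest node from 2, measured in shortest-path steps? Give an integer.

5

Distances from 2: 0:2, 1:4, 3:3, 4:3, 5:3, 6:2, 7:2, 8:1, 9:5.
The largest is 5 (to 9), so the eccentricity of 2 is 5.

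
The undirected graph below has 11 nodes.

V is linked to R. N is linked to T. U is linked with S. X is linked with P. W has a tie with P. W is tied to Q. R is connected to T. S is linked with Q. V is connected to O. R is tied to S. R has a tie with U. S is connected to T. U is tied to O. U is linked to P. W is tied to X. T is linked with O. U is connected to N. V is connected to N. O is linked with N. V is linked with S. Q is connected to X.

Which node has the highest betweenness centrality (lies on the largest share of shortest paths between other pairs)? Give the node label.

U

Unnormalized betweenness of each node: N:5/4, O:5/4, P:7, Q:7, R:5/4, S:49/4, T:2, U:13, V:2, W:1/2, X:1/2.
U has the largest value, 13, making it the main broker — the node through which the most shortest paths run.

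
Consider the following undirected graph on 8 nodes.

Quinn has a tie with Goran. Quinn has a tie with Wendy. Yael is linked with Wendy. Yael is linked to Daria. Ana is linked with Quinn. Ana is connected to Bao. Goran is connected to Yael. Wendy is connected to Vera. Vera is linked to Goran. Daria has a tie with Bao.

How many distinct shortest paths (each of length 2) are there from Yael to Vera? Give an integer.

2

The shortest distance is 2. The length-2 paths are: Yael–Wendy–Vera; Yael–Goran–Vera.
That gives 2 distinct shortest paths.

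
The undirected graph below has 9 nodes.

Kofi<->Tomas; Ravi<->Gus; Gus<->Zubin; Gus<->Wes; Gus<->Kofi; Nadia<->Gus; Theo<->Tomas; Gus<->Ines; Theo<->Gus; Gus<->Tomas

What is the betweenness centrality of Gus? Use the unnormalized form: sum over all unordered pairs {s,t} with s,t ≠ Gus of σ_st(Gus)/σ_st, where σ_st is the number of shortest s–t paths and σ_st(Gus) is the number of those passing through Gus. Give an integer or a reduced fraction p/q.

51/2

Pairs whose geodesics pass through Gus — Ines–Ravi: 1; Ines–Theo: 1; Ines–Kofi: 1; Ines–Tomas: 1; Ines–Wes: 1; Ines–Nadia: 1; Ines–Zubin: 1; Ravi–Theo: 1; Ravi–Kofi: 1; Ravi–Tomas: 1; Ravi–Wes: 1; Ravi–Nadia: 1; Ravi–Zubin: 1; Theo–Kofi: 1/2 … (+12 more pairs).
All other pairs contribute 0.
Summing the contributions gives betweenness(Gus) = 51/2.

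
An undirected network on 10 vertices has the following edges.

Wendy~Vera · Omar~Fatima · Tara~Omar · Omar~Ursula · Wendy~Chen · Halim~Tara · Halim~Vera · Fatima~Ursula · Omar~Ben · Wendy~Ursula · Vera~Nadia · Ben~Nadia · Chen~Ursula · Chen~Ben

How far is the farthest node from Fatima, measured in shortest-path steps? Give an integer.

3

Distances from Fatima: Ben:2, Chen:2, Halim:3, Nadia:3, Omar:1, Tara:2, Ursula:1, Vera:3, Wendy:2.
The largest is 3 (to Vera, Nadia, and Halim), so the eccentricity of Fatima is 3.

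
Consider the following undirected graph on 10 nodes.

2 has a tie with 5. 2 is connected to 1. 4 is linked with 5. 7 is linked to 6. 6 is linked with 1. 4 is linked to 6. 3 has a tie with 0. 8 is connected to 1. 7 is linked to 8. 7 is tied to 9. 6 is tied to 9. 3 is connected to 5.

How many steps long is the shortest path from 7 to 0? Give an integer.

One shortest route is 7 – 6 – 4 – 5 – 3 – 0, which uses 5 edges, and at distance 4 from 7 we only reach {3}, which does not include 0. So d(7,0) = 5.

5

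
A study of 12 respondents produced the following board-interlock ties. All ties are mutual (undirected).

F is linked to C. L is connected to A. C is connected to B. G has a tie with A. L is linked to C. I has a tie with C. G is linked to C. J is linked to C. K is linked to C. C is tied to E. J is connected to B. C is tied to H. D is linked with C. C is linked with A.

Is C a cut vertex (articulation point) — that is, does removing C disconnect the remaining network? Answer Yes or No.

Yes

Removing C leaves {F} with no path to {B and J}, so the network splits into 8 components. C is a cut vertex.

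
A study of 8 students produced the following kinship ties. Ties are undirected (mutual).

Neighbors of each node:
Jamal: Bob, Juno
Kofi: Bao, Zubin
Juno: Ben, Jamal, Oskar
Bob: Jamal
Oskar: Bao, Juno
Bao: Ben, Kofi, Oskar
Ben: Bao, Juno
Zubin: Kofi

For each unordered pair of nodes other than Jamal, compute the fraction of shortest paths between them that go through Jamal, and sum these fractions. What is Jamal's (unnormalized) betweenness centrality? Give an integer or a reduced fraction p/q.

Pairs whose geodesics pass through Jamal — Zubin–Bob: 2/2; Juno–Bob: 1; Bao–Bob: 2/2; Ben–Bob: 1; Bob–Oskar: 1; Bob–Kofi: 2/2.
All other pairs contribute 0.
Summing the contributions gives betweenness(Jamal) = 6.

6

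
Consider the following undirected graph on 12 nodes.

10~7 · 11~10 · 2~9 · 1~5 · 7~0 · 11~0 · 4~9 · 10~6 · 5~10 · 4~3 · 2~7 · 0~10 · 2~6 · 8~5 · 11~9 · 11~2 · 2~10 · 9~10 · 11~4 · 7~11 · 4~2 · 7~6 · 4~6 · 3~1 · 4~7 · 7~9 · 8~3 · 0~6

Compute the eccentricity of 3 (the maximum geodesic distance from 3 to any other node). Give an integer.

Distances from 3: 0:3, 1:1, 2:2, 4:1, 5:2, 6:2, 7:2, 8:1, 9:2, 10:3, 11:2.
The largest is 3 (to 10 and 0), so the eccentricity of 3 is 3.

3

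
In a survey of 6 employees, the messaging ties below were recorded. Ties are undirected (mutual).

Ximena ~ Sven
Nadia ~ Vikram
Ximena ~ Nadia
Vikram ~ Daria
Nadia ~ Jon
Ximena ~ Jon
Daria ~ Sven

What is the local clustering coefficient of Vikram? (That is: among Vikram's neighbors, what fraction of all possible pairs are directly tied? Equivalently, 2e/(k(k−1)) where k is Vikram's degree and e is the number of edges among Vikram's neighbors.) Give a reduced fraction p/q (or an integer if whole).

Vikram's neighbors: Daria and Nadia (k = 2).
Possible neighbor pairs: C(2,2) = 1. Edges among them: none → e = 0.
Clustering(Vikram) = 0/1.

0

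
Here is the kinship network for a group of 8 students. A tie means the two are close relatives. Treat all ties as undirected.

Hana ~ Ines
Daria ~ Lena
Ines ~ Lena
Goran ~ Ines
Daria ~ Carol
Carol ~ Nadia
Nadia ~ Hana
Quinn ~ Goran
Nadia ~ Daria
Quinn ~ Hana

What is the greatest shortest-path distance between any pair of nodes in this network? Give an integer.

Eccentricity of each node (its greatest distance to any other): Carol:4, Daria:3, Goran:4, Hana:2, Ines:3, Lena:3, Nadia:3, Quinn:3.
The maximum eccentricity is 4, realized for instance by the pair Goran–Carol via Goran – Ines – Lena – Daria – Carol. So the diameter is 4.

4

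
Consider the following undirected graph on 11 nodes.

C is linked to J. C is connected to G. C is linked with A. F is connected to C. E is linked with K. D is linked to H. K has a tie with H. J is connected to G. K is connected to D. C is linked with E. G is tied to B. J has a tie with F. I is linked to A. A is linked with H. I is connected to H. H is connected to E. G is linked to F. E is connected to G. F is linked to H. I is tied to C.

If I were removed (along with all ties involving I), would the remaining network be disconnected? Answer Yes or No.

No

Even without I, every remaining node can still reach every other (the residual graph is connected), so I is not a cut vertex.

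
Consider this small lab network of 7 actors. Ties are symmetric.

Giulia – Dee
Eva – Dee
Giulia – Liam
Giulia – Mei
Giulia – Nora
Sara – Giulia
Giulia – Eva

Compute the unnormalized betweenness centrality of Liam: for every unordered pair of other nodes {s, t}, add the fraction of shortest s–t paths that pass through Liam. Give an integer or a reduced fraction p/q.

0

No shortest path between any pair of other nodes passes through Liam.
Summing the contributions gives betweenness(Liam) = 0.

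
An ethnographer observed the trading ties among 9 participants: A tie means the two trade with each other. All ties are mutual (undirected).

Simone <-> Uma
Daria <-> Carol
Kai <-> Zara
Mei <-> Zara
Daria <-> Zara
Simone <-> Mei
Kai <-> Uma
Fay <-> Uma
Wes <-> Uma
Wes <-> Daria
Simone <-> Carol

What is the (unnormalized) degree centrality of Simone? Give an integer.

Simone is directly tied to Carol, Mei, and Uma. That is 3 neighbors, so the degree of Simone is 3.

3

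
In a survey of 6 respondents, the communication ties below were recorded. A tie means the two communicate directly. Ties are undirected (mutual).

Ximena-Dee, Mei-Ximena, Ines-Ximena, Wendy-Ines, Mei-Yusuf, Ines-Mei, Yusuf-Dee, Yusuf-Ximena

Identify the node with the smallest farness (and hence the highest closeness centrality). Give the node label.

Ximena

Farness (sum of distances to all others) for each node — Dee:9, Ines:7, Mei:7, Wendy:11, Ximena:6, Yusuf:8.
The smallest farness is 6, for Ximena, so Ximena has the highest closeness.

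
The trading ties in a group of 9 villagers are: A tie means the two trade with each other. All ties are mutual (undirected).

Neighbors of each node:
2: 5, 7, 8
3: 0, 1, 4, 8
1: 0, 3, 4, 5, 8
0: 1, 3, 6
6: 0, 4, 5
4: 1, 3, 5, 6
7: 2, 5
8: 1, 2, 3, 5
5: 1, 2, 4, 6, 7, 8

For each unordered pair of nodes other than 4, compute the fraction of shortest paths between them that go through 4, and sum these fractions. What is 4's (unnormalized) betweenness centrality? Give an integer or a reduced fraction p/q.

17/12

Pairs whose geodesics pass through 4 — 5–3: 1/3; 7–3: 1/4; 1–6: 1/3; 6–3: 1/2.
All other pairs contribute 0.
Summing the contributions gives betweenness(4) = 17/12.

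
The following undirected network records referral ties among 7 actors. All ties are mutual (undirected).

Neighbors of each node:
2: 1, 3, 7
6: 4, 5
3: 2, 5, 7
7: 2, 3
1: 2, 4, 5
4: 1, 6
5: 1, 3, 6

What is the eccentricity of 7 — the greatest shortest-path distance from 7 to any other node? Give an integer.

3

Distances from 7: 1:2, 2:1, 3:1, 4:3, 5:2, 6:3.
The largest is 3 (to 6 and 4), so the eccentricity of 7 is 3.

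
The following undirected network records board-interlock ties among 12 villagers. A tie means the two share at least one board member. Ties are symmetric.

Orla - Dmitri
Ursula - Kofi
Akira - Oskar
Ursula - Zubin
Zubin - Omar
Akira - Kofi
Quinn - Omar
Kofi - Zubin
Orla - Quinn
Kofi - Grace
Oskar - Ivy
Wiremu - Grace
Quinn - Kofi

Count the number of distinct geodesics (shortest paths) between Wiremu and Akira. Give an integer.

The shortest distance is 3, and the only length-3 path is Wiremu–Grace–Kofi–Akira. So there is exactly 1 shortest path.

1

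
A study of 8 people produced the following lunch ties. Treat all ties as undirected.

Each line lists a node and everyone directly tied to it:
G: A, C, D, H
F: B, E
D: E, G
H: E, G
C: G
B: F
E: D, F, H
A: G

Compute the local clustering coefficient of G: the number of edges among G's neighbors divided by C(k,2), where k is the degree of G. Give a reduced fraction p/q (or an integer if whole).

0

G's neighbors: A, C, D, and H (k = 4).
Possible neighbor pairs: C(4,2) = 6. Edges among them: none → e = 0.
Clustering(G) = 0/6 = 0.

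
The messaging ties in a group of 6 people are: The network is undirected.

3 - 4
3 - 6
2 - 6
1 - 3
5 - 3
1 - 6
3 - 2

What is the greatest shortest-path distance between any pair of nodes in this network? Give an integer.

2

Eccentricity of each node (its greatest distance to any other): 1:2, 2:2, 3:1, 4:2, 5:2, 6:2.
The maximum eccentricity is 2, realized for instance by the pair 1–5 via 1 – 3 – 5. So the diameter is 2.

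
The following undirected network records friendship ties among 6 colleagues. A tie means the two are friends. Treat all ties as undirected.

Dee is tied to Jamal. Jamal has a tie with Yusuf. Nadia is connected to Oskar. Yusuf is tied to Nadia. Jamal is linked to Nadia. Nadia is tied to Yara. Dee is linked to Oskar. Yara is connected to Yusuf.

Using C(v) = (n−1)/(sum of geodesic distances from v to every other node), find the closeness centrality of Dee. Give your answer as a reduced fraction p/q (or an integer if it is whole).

Distances from Dee: Jamal:1, Nadia:2, Oskar:1, Yara:3, Yusuf:2. Sum = 9.
n = 6, so closeness = 5/9.

5/9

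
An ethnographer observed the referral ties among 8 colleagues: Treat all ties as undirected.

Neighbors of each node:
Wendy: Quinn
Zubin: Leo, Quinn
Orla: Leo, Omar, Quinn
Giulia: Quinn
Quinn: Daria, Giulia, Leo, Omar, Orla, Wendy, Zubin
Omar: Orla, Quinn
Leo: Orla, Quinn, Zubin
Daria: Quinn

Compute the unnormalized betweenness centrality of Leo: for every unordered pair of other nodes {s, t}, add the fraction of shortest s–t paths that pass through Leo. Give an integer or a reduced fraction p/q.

Pairs whose geodesics pass through Leo — Zubin–Orla: 1/2.
All other pairs contribute 0.
Summing the contributions gives betweenness(Leo) = 1/2.

1/2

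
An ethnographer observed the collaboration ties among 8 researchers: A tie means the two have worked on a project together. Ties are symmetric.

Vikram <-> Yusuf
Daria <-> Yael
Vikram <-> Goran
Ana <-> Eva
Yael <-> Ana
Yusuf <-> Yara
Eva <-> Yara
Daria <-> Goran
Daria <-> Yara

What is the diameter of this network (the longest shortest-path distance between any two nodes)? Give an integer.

Eccentricity of each node (its greatest distance to any other): Ana:4, Daria:2, Eva:3, Goran:3, Vikram:4, Yael:3, Yara:2, Yusuf:3.
The maximum eccentricity is 4, realized for instance by the pair Vikram–Ana via Vikram – Goran – Daria – Yael – Ana. So the diameter is 4.

4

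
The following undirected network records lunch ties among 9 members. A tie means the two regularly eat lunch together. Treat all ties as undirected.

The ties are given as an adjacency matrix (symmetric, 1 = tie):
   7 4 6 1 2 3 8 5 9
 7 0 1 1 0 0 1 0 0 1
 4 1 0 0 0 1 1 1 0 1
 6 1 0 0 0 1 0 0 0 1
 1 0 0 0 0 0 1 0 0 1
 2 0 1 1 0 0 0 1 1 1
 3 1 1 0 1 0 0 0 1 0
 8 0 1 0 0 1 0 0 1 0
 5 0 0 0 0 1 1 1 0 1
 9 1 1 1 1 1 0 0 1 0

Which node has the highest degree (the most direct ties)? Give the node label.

Degrees — 1:2, 2:5, 3:4, 4:5, 5:4, 6:3, 7:4, 8:3, 9:6.
The maximum is 6, attained only by 9.

9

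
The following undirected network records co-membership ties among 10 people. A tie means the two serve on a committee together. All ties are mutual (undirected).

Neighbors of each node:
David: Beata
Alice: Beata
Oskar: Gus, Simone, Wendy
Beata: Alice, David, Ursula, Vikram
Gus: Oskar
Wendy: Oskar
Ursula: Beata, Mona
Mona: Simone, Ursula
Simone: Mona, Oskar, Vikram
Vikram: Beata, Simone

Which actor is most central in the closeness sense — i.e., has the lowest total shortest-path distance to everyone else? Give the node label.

Farness (sum of distances to all others) for each node — Alice:27, Beata:19, David:27, Gus:29, Mona:20, Oskar:21, Simone:17, Ursula:21, Vikram:18, Wendy:29.
The smallest farness is 17, for Simone, so Simone has the highest closeness.

Simone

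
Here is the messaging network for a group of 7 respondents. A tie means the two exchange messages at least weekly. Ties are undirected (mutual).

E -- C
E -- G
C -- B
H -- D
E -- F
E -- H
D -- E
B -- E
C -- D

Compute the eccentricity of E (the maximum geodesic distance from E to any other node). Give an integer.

1

Distances from E: B:1, C:1, D:1, F:1, G:1, H:1.
The largest is 1 (to H, G, F, B, D, and C), so the eccentricity of E is 1.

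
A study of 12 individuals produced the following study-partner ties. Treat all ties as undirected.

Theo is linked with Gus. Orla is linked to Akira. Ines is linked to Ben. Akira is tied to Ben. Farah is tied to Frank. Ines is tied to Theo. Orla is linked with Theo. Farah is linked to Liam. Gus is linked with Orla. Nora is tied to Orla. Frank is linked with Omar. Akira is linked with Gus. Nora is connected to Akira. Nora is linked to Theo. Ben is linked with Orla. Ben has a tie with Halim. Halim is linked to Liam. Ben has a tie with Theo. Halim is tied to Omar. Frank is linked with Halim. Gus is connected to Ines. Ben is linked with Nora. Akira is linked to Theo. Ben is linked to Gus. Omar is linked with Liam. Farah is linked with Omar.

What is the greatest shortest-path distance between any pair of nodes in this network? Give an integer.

Eccentricity of each node (its greatest distance to any other): Akira:4, Ben:3, Farah:4, Frank:3, Gus:4, Halim:2, Ines:4, Liam:3, Nora:4, Omar:3, Orla:4, Theo:4.
The maximum eccentricity is 4, realized for instance by the pair Farah–Gus via Farah – Liam – Halim – Ben – Gus. So the diameter is 4.

4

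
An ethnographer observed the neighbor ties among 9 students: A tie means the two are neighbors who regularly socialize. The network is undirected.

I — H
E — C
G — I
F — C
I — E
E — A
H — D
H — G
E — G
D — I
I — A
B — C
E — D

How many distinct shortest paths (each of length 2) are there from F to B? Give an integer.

1

The shortest distance is 2, and the only length-2 path is F–C–B. So there is exactly 1 shortest path.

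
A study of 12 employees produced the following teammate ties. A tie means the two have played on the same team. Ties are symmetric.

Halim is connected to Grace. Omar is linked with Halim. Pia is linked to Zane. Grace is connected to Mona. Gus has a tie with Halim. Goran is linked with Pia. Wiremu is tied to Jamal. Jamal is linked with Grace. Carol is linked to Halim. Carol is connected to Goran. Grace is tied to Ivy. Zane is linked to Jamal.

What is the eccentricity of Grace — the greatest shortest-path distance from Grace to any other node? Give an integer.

3

Distances from Grace: Carol:2, Goran:3, Gus:2, Halim:1, Ivy:1, Jamal:1, Mona:1, Omar:2, Pia:3, Wiremu:2, Zane:2.
The largest is 3 (to Goran and Pia), so the eccentricity of Grace is 3.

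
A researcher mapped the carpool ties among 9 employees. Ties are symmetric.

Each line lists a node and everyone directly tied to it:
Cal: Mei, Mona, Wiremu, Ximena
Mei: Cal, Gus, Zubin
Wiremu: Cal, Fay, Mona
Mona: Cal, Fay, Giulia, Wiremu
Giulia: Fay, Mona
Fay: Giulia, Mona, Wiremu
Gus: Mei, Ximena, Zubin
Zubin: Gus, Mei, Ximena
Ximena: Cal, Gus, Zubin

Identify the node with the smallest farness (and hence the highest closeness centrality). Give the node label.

Farness (sum of distances to all others) for each node — Cal:12, Fay:19, Giulia:20, Gus:19, Mei:15, Mona:14, Wiremu:15, Ximena:15, Zubin:19.
The smallest farness is 12, for Cal, so Cal has the highest closeness.

Cal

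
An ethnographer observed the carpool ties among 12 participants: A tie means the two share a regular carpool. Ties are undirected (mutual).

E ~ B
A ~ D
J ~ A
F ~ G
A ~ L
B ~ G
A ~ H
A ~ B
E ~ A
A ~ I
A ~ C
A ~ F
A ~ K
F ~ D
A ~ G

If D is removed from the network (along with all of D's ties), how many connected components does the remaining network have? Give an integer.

D's neighbors (A and F) remain reachable from one another through other ties, so the rest of the network stays in one piece.

1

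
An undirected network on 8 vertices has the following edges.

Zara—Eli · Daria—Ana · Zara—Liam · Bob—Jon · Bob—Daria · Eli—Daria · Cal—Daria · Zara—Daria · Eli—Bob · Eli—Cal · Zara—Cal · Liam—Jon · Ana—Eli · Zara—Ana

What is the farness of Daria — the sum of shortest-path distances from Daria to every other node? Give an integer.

Distances from Daria: Ana:1, Bob:1, Cal:1, Eli:1, Jon:2, Liam:2, Zara:1.
Sum = 1 + 1 + 1 + 1 + 2 + 2 + 1 = 9.

9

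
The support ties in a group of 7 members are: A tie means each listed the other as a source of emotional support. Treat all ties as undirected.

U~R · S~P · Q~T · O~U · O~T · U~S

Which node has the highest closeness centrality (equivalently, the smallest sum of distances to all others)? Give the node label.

Farness (sum of distances to all others) for each node — O:11, P:18, Q:19, R:15, S:13, T:14, U:10.
The smallest farness is 10, for U, so U has the highest closeness.

U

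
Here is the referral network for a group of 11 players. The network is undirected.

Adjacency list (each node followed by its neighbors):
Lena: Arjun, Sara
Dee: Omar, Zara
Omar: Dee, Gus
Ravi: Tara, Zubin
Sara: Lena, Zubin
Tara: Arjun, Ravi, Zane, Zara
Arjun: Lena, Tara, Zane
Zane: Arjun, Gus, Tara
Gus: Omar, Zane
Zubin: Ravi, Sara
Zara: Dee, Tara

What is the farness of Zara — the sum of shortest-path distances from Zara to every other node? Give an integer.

Distances from Zara: Arjun:2, Dee:1, Gus:3, Lena:3, Omar:2, Ravi:2, Sara:4, Tara:1, Zane:2, Zubin:3.
Sum = 2 + 1 + 3 + 3 + 2 + 2 + 4 + 1 + 2 + 3 = 23.

23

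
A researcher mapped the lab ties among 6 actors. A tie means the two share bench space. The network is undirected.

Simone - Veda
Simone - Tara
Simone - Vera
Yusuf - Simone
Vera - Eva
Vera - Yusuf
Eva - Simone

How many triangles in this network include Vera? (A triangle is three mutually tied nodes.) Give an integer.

Vera's neighbors: Eva, Simone, and Yusuf.
Neighbor pairs that are themselves tied: Vera–Eva–Simone; Vera–Simone–Yusuf. Each forms one triangle with Vera, for 2 in total.

2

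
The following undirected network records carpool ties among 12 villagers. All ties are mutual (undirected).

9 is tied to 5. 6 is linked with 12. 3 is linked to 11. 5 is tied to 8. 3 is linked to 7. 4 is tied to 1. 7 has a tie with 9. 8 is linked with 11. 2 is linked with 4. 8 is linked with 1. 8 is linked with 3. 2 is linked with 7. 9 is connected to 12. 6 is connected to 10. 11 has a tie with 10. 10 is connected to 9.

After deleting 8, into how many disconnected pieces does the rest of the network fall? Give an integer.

8's neighbors (1, 3, 5, and 11) remain reachable from one another through other ties, so the rest of the network stays in one piece.

1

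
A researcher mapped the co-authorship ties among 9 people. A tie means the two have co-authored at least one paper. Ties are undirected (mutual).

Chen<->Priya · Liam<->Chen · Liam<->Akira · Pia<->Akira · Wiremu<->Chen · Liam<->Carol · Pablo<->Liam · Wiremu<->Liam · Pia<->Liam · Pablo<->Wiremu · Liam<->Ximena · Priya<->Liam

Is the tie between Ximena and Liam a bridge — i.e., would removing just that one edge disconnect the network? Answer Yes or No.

Yes

Without the Ximena–Liam edge there is no alternate route between Ximena and Liam, so the network disconnects. It is a bridge.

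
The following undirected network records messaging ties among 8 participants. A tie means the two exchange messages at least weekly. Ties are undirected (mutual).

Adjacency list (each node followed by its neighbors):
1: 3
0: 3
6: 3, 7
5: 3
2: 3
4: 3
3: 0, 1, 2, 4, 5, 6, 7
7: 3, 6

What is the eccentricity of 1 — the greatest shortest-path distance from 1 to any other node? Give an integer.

Distances from 1: 0:2, 2:2, 3:1, 4:2, 5:2, 6:2, 7:2.
The largest is 2 (to 4, 6, 5, 0, 2, and 7), so the eccentricity of 1 is 2.

2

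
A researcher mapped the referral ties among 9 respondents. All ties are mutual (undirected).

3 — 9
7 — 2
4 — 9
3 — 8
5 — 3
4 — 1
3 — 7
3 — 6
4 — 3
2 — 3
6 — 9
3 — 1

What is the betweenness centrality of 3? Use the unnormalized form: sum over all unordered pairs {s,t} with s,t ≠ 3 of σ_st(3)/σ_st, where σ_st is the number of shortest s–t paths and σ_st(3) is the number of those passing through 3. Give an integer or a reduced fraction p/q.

Pairs whose geodesics pass through 3 — 8–5: 1; 8–4: 1; 8–6: 1; 8–7: 1; 8–9: 1; 8–2: 1; 8–1: 1; 5–4: 1; 5–6: 1; 5–7: 1; 5–9: 1; 5–2: 1; 5–1: 1; 4–6: 1/2 … (+10 more pairs).
All other pairs contribute 0.
Summing the contributions gives betweenness(3) = 23.

23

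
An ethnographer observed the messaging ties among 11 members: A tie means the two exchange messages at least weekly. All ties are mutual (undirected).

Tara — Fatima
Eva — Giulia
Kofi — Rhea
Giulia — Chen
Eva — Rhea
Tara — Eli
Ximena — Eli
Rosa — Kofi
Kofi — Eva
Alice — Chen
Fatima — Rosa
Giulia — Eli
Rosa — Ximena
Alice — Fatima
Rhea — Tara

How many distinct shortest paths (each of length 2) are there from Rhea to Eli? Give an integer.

1

The shortest distance is 2, and the only length-2 path is Rhea–Tara–Eli. So there is exactly 1 shortest path.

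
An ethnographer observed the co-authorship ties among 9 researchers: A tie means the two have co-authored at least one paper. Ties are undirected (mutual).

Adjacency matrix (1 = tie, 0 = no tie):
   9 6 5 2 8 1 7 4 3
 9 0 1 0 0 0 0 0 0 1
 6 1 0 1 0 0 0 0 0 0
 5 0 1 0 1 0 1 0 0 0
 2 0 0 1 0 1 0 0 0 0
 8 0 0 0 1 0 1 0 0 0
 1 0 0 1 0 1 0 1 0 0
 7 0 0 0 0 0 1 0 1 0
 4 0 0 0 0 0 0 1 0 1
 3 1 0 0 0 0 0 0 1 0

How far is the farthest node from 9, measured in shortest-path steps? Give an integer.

Distances from 9: 1:3, 2:3, 3:1, 4:2, 5:2, 6:1, 7:3, 8:4.
The largest is 4 (to 8), so the eccentricity of 9 is 4.

4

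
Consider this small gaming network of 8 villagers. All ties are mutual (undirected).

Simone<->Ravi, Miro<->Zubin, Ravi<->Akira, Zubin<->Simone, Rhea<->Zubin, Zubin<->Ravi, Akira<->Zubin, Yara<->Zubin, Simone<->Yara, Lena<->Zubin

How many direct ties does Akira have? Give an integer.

Akira is directly tied to Ravi and Zubin. That is 2 neighbors, so the degree of Akira is 2.

2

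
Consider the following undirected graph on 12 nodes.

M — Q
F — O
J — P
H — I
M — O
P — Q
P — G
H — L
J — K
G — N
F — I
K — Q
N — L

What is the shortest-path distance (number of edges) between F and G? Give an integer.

5

One shortest route is F – I – H – L – N – G, which uses 5 edges, and at distance 4 from F we only reach {K, N, P}, which does not include G. So d(F,G) = 5.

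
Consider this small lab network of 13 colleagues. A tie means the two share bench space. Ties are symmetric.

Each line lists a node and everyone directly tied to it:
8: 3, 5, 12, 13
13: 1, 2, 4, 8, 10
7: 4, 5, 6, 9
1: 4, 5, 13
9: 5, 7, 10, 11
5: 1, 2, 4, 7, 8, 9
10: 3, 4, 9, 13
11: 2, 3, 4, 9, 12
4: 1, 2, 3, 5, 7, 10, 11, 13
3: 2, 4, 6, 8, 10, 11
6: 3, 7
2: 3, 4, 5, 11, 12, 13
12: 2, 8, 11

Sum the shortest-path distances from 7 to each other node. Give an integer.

Distances from 7: 1:2, 2:2, 3:2, 4:1, 5:1, 6:1, 8:2, 9:1, 10:2, 11:2, 12:3, 13:2.
Sum = 2 + 2 + 2 + 1 + 1 + 1 + 2 + 1 + 2 + 2 + 3 + 2 = 21.

21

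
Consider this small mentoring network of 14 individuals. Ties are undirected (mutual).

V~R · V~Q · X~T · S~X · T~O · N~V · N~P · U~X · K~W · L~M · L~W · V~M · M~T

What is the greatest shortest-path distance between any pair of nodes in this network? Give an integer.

6

Eccentricity of each node (its greatest distance to any other): K:6, L:4, M:3, N:5, O:5, P:6, Q:5, R:5, S:6, T:4, U:6, V:4, W:5, X:5.
The maximum eccentricity is 6, realized for instance by the pair S–K via S – X – T – M – L – W – K. So the diameter is 6.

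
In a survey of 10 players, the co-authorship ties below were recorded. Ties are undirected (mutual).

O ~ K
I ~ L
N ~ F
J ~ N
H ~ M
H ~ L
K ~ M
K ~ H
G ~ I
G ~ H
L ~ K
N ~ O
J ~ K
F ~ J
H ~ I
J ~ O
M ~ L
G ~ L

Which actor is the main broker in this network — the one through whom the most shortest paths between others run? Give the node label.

Unnormalized betweenness of each node: F:0, G:0, H:6, I:0, J:19/2, K:20, L:6, M:0, N:1/2, O:3.
K has the largest value, 20, making it the main broker — the node through which the most shortest paths run.

K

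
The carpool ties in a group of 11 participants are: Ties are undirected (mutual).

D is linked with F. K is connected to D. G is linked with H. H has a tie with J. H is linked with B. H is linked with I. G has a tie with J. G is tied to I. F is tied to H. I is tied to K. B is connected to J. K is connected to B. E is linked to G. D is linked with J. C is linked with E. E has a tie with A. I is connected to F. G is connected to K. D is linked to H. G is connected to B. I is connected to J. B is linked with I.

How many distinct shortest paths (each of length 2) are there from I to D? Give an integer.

4

The shortest distance is 2. The length-2 paths are: I–J–D; I–H–D; I–K–D; I–F–D.
That gives 4 distinct shortest paths.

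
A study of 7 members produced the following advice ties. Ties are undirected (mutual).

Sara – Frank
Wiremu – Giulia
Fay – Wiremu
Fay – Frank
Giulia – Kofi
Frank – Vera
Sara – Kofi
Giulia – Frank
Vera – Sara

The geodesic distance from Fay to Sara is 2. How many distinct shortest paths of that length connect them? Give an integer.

The shortest distance is 2, and the only length-2 path is Fay–Frank–Sara. So there is exactly 1 shortest path.

1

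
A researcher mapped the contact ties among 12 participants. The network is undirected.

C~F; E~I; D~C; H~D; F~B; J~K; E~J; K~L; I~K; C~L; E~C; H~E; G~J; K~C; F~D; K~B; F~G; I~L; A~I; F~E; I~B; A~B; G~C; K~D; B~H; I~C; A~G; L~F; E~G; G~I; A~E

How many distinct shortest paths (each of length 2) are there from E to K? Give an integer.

3

The shortest distance is 2. The length-2 paths are: E–I–K; E–C–K; E–J–K.
That gives 3 distinct shortest paths.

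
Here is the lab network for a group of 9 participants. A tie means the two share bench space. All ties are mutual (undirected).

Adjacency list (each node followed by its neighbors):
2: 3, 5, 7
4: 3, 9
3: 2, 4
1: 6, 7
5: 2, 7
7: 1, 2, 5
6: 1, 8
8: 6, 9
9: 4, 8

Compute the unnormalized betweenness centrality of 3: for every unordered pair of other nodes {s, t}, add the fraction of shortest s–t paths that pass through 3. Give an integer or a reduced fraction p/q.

13/2

Pairs whose geodesics pass through 3 — 4–1: 1/2; 4–7: 1; 4–5: 1; 4–2: 1; 9–7: 1/2; 9–5: 1; 9–2: 1; 8–2: 1/2.
All other pairs contribute 0.
Summing the contributions gives betweenness(3) = 13/2.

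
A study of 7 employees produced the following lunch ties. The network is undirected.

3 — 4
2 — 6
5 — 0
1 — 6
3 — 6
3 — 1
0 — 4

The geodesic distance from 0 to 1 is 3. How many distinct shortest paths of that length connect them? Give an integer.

The shortest distance is 3, and the only length-3 path is 0–4–3–1. So there is exactly 1 shortest path.

1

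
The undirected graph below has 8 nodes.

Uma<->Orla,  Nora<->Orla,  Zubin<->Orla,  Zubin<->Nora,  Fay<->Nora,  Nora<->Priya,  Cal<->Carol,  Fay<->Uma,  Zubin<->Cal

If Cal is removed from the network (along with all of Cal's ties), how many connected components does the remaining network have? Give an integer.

2

Without Cal, the remaining ties split the others into: {Fay, Nora, Orla, Priya, Uma, Zubin}; {Carol}.
That's 2 separate components.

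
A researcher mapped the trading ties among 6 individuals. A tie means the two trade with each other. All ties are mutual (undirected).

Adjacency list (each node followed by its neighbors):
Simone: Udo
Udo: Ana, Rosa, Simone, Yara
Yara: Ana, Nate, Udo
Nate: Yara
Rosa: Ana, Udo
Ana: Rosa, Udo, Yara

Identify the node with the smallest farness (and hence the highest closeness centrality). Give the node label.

Farness (sum of distances to all others) for each node — Ana:7, Nate:11, Rosa:9, Simone:10, Udo:6, Yara:7.
The smallest farness is 6, for Udo, so Udo has the highest closeness.

Udo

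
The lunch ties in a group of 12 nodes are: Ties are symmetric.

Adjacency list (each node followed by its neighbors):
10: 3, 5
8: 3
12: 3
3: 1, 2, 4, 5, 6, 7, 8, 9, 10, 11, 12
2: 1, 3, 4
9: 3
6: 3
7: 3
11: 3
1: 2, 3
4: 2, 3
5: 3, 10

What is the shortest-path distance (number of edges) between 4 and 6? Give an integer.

One shortest route is 4 – 3 – 6, which uses 2 edges, and 4 and 6 are not directly tied, so nothing shorter exists. So d(4,6) = 2.

2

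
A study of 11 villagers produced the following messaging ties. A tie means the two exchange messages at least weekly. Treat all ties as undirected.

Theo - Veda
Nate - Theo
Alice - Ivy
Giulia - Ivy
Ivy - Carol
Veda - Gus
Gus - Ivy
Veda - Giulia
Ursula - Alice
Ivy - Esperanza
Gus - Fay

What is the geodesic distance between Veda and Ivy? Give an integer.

2

One shortest route is Veda – Giulia – Ivy, which uses 2 edges, and Veda and Ivy are not directly tied, so nothing shorter exists. So d(Veda,Ivy) = 2.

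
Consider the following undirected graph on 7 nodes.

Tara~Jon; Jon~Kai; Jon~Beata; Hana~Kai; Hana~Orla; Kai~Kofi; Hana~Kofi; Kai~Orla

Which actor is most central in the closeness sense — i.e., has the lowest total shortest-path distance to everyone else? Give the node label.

Kai

Farness (sum of distances to all others) for each node — Beata:14, Hana:11, Jon:9, Kai:8, Kofi:12, Orla:12, Tara:14.
The smallest farness is 8, for Kai, so Kai has the highest closeness.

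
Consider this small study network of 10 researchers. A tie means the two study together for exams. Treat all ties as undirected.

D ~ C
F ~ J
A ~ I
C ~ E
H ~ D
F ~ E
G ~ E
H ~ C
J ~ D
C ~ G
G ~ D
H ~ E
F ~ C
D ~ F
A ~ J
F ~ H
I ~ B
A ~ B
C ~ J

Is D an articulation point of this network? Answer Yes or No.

No

Even without D, every remaining node can still reach every other (the residual graph is connected), so D is not a cut vertex.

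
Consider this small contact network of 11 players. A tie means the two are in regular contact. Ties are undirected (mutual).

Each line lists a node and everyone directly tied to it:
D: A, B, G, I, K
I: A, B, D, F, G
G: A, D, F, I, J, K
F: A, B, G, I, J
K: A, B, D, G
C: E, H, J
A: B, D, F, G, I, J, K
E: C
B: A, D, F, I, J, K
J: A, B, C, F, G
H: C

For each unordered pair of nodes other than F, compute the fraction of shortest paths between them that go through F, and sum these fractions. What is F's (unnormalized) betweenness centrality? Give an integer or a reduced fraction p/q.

7/6

Pairs whose geodesics pass through F — E–I: 1/4; H–I: 1/4; C–I: 1/4; I–J: 1/4; B–G: 1/6.
All other pairs contribute 0.
Summing the contributions gives betweenness(F) = 7/6.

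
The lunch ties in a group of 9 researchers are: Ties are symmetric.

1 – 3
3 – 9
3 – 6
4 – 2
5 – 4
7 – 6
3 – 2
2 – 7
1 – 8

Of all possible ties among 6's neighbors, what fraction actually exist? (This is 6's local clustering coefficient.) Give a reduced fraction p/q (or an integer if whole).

0

6's neighbors: 3 and 7 (k = 2).
Possible neighbor pairs: C(2,2) = 1. Edges among them: none → e = 0.
Clustering(6) = 0/1.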